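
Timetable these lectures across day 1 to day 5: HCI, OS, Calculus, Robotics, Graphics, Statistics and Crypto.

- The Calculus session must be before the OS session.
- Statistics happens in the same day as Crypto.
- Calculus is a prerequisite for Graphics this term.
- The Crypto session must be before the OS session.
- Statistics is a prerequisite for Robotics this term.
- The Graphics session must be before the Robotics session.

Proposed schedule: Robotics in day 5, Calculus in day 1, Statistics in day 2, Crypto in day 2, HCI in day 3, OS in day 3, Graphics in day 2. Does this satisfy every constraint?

Yes, all constraints hold

Statistics is a prerequisite for Robotics this term — holds.
The Calculus session must be before the OS session — holds.
Statistics happens in the same day as Crypto — holds.
The Crypto session must be before the OS session — holds.
The Graphics session must be before the Robotics session — holds.
Calculus is a prerequisite for Graphics this term — holds.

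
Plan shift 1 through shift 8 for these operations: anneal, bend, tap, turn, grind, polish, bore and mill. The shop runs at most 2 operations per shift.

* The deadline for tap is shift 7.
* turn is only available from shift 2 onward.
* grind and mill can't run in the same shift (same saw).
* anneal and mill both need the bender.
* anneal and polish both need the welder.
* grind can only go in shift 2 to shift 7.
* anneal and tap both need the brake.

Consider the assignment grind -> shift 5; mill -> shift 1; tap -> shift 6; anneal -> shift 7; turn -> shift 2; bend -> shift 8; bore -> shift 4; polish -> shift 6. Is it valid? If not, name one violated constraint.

Yes, all constraints hold

anneal and tap both need the brake — holds.
anneal and polish both need the welder — holds.
turn is only available from shift 2 onward — holds.
grind can only go in shift 2 to shift 7 — holds.
The deadline for tap is shift 7 — holds.
The shop runs at most 2 operations per shift — holds.
anneal and mill both need the bender — holds.
grind and mill can't run in the same shift (same saw) — holds.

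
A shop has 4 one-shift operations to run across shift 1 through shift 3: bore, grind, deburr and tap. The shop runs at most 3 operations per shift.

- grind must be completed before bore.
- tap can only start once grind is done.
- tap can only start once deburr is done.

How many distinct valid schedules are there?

Splitting on bore: it can be shift 2 (3), shift 3 (5). Listing each branch's schedules as (grind, deburr, tap) by shift number:
bore=shift 2: (1,1,2) (1,1,3) (1,2,3) — 3.
bore=shift 3: (1,1,2) (1,1,3) (1,2,3) (2,1,3) (2,2,3) — 5.
Summing: 3 + 5 = 8.

8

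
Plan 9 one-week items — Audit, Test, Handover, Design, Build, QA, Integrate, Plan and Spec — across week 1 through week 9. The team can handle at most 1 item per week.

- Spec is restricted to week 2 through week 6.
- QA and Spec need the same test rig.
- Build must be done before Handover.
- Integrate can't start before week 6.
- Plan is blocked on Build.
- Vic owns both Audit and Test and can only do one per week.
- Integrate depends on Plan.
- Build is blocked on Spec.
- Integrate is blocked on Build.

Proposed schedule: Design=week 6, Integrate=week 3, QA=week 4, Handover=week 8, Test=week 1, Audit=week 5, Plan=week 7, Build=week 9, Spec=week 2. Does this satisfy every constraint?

Integrate depends on Plan — violated.
Build must be done before Handover — violated.
Plan is blocked on Build — violated.
Integrate can't start before week 6 — violated.
Spec is restricted to week 2 through week 6 — holds.
Vic owns both Audit and Test and can only do one per week — holds.
Integrate is blocked on Build — violated.
Build is blocked on Spec — holds.
QA and Spec need the same test rig — holds.
The team can handle at most 1 item per week — holds.

No — it violates: Integrate is blocked on Build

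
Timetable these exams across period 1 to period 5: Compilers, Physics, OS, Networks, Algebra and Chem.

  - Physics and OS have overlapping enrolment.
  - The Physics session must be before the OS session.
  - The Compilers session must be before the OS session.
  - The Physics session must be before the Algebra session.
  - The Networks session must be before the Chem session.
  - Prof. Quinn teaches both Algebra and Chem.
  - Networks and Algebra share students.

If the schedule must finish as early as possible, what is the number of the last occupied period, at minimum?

The precedence chain requires at least 2 distinct periods.
Could 2 periods be enough, i.e. nothing placed later than period 2? No: Algebra must come after Physics (at period 1 or later) → {period 2}; Chem must come after Networks (at period 1 or later) → {period 2}; Chem can't share with Algebra (period 2) → nothing is left.
So 2 periods is not enough.
3 works (last occupied period: period 3): for example Physics in period 1, Compilers in period 1, Networks in period 1, Algebra in period 2, OS in period 2, Chem in period 3.

period 3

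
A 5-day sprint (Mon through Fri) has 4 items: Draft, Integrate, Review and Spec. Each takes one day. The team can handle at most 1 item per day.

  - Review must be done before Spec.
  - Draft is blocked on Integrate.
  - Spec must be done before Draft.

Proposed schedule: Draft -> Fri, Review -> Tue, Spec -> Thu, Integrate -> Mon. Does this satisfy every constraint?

Draft is blocked on Integrate — holds.
The team can handle at most 1 item per day — holds.
Spec must be done before Draft — holds.
Review must be done before Spec — holds.

Yes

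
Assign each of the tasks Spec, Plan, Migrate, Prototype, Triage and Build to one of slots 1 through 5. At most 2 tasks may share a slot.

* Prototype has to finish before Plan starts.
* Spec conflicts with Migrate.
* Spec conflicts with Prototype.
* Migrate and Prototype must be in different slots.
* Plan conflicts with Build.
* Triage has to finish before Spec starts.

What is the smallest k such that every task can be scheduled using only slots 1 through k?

The precedence chain requires at least 2 distinct slots.
With at most 2 per slot and 6 tasks, at least 3 slots are needed.
3 works (last occupied slot: 3): for example Triage in 1; Prototype in 1; Plan in 2; Build in 3; Migrate in 3; Spec in 2.

3 slots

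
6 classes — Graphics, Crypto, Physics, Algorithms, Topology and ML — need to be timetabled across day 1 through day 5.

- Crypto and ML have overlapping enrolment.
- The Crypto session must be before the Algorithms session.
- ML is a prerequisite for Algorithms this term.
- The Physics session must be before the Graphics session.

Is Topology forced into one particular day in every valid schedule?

Topology can be day 1 (e.g. ML -> day 2, Topology -> day 1, Crypto -> day 1, Algorithms -> day 3, Graphics -> day 2, Physics -> day 1) or day 2 (e.g. ML=day 2; Algorithms=day 3; Physics=day 1; Crypto=day 1; Topology=day 2; Graphics=day 2).

No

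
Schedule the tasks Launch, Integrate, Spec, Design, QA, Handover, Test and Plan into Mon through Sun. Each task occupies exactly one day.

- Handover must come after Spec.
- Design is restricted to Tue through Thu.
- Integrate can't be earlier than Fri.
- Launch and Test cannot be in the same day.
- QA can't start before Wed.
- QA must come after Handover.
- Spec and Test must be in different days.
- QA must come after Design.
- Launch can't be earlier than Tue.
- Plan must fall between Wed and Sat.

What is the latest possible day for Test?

Sun

Test at Sun is achievable: Integrate -> Fri, Handover -> Tue, Launch -> Tue, Design -> Tue, Test -> Sun, Spec -> Mon, Plan -> Wed, QA -> Wed.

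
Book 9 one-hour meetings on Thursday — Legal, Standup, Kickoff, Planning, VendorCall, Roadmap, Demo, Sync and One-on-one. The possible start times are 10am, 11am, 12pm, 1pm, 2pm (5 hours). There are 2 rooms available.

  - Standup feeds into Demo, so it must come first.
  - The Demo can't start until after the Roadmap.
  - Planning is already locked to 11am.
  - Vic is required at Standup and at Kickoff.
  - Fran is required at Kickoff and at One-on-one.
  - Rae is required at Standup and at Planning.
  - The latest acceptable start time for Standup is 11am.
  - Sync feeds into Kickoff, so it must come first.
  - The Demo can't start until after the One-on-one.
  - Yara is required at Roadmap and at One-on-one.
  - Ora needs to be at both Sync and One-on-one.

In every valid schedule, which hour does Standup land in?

10am

Standup's window is 10am–11am.
Planning is fixed at 11am, and Standup can't share a hour with Planning.
So Standup must be 10am.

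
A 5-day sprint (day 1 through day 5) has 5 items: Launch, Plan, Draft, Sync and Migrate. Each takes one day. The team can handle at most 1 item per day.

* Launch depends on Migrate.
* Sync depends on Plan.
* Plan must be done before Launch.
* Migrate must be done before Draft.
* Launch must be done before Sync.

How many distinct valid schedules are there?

Splitting on Launch: it can be day 3 (4), day 4 (3). Listing each branch's schedules as (Plan, Draft, Sync, Migrate) by day number:
Launch=day 3: (1,4,5,2) (1,5,4,2) (2,4,5,1) (2,5,4,1) — 4.
Launch=day 4: (1,3,5,2) (2,3,5,1) (3,2,5,1) — 3.
Summing: 4 + 3 = 7.

7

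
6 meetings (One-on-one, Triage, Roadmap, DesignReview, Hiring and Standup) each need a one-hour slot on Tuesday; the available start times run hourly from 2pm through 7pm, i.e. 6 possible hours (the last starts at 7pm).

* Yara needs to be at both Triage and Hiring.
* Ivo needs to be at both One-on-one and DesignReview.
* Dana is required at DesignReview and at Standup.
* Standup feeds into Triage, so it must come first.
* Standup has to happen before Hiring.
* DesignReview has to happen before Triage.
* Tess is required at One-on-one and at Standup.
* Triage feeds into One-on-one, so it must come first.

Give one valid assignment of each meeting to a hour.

Roadmap=2pm, Hiring=3pm, DesignReview=3pm, Standup=2pm, One-on-one=5pm, Triage=4pm

Checking: Standup(2pm) before Triage(4pm); Standup(2pm) before Hiring(3pm); Triage(4pm) before One-on-one(5pm); DesignReview(3pm) before Triage(4pm); Triage(4pm) != Hiring(3pm); One-on-one(5pm) != DesignReview(3pm); DesignReview(3pm) != Standup(2pm); One-on-one(5pm) != Standup(2pm).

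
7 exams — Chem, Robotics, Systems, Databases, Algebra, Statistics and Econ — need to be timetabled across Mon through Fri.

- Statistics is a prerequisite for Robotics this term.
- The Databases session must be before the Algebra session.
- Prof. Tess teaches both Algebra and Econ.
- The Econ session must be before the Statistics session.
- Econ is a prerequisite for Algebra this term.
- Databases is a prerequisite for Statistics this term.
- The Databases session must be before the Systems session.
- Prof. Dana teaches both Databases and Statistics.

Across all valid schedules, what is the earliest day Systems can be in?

Tue

Precedence pushes Systems to at least Tue.
Systems at Tue is achievable: Econ in Mon, Algebra in Tue, Systems in Tue, Statistics in Tue, Databases in Mon, Robotics in Wed, Chem in Mon.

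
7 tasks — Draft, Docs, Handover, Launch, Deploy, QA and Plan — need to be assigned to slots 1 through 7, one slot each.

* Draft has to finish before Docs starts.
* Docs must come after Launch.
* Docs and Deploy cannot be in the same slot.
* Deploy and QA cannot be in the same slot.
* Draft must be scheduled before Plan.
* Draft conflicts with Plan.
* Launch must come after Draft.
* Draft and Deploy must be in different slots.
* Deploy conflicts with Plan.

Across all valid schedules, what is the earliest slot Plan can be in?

Precedence pushes Plan to at least 2.
Plan at 2 is achievable: Plan in 2; Docs in 3; Launch in 2; Draft in 1; Handover in 1; Deploy in 4; QA in 1.

2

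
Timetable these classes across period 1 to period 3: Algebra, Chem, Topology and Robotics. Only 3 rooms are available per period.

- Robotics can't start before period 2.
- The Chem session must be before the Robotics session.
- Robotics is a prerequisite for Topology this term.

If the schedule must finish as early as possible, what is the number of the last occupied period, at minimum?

The precedence chain requires at least 3 distinct periods.
With at most 3 per period and 4 classes, at least 2 periods are needed.
3 works (last occupied period: period 3): for example Topology in period 3; Robotics in period 2; Algebra in period 1; Chem in period 1.

3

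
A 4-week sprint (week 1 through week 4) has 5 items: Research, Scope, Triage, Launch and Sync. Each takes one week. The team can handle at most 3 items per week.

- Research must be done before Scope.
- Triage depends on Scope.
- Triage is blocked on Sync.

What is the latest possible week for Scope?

Precedence pushes Scope to at least week 2; downstream work caps Scope at week 3.
Scope at week 3 is achievable: Scope=week 3; Sync=week 1; Triage=week 4; Research=week 1; Launch=week 1.

week 3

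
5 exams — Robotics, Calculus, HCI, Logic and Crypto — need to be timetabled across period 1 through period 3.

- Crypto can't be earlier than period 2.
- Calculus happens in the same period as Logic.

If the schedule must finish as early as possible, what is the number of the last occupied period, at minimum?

period 2

Crypto can't be placed before period 2, so the schedule must run through at least period 2.
2 works (last occupied period: period 2): for example Crypto=period 2, HCI=period 1, Robotics=period 1, Logic=period 1, Calculus=period 1.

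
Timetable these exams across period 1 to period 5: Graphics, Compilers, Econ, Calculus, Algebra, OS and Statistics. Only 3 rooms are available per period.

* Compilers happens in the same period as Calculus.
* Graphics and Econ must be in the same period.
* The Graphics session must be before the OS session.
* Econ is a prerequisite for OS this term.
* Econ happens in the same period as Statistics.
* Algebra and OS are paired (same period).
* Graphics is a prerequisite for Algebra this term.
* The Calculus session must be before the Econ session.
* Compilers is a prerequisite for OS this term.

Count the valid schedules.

10

Splitting on Graphics: it can be period 2 (3), period 3 (4), period 4 (3). Listing each branch's schedules as (Compilers, Econ, Calculus, Algebra, OS, Statistics) by period number:
Graphics=period 2: (1,2,1,3,3,2) (1,2,1,4,4,2) (1,2,1,5,5,2) — 3.
Graphics=period 3: (1,3,1,4,4,3) (1,3,1,5,5,3) (2,3,2,4,4,3) (2,3,2,5,5,3) — 4.
Graphics=period 4: (1,4,1,5,5,4) (2,4,2,5,5,4) (3,4,3,5,5,4) — 3.
Summing: 3 + 4 + 3 = 10.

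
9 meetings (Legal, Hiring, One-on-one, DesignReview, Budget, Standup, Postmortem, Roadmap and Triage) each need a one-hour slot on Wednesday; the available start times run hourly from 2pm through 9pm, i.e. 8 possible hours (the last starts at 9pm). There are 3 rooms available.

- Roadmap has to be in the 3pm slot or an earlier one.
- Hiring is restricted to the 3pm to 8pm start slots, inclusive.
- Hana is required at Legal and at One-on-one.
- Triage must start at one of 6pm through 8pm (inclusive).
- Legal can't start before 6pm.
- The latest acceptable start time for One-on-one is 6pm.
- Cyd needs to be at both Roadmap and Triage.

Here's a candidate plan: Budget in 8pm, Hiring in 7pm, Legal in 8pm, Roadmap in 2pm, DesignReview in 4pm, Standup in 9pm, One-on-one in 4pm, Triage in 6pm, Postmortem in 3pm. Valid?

Valid

Cyd needs to be at both Roadmap and Triage — holds.
Triage must start at one of 6pm through 8pm (inclusive) — holds.
Hana is required at Legal and at One-on-one — holds.
Legal can't start before 6pm — holds.
Hiring is restricted to the 3pm to 8pm start slots, inclusive — holds.
Roadmap has to be in the 3pm slot or an earlier one — holds.
There are 3 rooms available — holds.
The latest acceptable start time for One-on-one is 6pm — holds.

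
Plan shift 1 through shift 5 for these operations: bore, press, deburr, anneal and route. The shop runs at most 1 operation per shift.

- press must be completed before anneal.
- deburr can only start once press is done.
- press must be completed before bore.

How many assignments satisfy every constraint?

30

Splitting on bore: it can be shift 2 (6), shift 3 (8), shift 4 (8), shift 5 (8). Listing each branch's schedules as (press, deburr, anneal, route) by shift number:
bore=shift 2: (1,3,4,5) (1,3,5,4) (1,4,3,5) (1,4,5,3) (1,5,3,4) (1,5,4,3) — 6.
bore=shift 3: (1,2,4,5) (1,2,5,4) (1,4,2,5) (1,4,5,2) (1,5,2,4) (1,5,4,2) (2,4,5,1) (2,5,4,1) — 8.
bore=shift 4: (1,2,3,5) (1,2,5,3) (1,3,2,5) (1,3,5,2) (1,5,2,3) (1,5,3,2) (2,3,5,1) (2,5,3,1) — 8.
bore=shift 5: (1,2,3,4) (1,2,4,3) (1,3,2,4) (1,3,4,2) (1,4,2,3) (1,4,3,2) (2,3,4,1) (2,4,3,1) — 8.
Summing: 6 + 8 + 8 + 8 = 30.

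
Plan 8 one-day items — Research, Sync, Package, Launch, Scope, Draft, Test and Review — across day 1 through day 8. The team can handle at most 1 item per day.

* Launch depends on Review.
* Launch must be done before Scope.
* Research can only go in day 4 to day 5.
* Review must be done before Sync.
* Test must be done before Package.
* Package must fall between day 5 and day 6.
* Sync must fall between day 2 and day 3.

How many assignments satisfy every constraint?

Splitting on Research: it can be day 4 (25), day 5 (16). Listing each branch's schedules as (Sync, Package, Launch, Scope, Draft, Test, Review) by day number:
Research=day 4: (2,5,6,7,8,3,1) (2,5,6,8,7,3,1) (2,5,7,8,6,3,1) (2,6,3,7,8,5,1) (2,6,3,8,7,5,1) (2,6,5,7,8,3,1) (2,6,5,8,7,3,1) (2,6,7,8,3,5,1) (2,6,7,8,5,3,1) (3,5,6,7,8,1,2) (3,5,6,7,8,2,1) (3,5,6,8,7,1,2) (3,5,6,8,7,2,1) (3,5,7,8,6,1,2) (3,5,7,8,6,2,1) (3,6,2,7,8,5,1) (3,6,2,8,7,5,1) (3,6,5,7,8,1,2) (3,6,5,7,8,2,1) (3,6,5,8,7,1,2) (3,6,5,8,7,2,1) (3,6,7,8,1,5,2) (3,6,7,8,2,5,1) (3,6,7,8,5,1,2) (3,6,7,8,5,2,1) — 25.
Research=day 5: (2,6,3,7,8,4,1) (2,6,3,8,7,4,1) (2,6,4,7,8,3,1) (2,6,4,8,7,3,1) (2,6,7,8,3,4,1) (2,6,7,8,4,3,1) (3,6,2,7,8,4,1) (3,6,2,8,7,4,1) (3,6,4,7,8,1,2) (3,6,4,7,8,2,1) (3,6,4,8,7,1,2) (3,6,4,8,7,2,1) (3,6,7,8,1,4,2) (3,6,7,8,2,4,1) (3,6,7,8,4,1,2) (3,6,7,8,4,2,1) — 16.
Summing: 25 + 16 = 41.

41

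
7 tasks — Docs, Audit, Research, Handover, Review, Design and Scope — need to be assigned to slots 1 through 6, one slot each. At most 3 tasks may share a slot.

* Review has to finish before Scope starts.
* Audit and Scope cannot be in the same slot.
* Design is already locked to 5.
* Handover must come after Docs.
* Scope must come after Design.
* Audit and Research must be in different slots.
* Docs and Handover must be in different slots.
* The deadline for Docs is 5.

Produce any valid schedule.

Research=2; Audit=1; Docs=1; Handover=2; Scope=6; Review=1; Design=5

Checking: Design(5) before Scope(6); Review(1) before Scope(6); Docs(1) before Handover(2); Audit(1) != Research(2); Audit(1) != Scope(6); Docs(1) != Handover(2); Design=5 in [5,5]; Docs=1 in [1,5]; max 3 per slot (cap 3).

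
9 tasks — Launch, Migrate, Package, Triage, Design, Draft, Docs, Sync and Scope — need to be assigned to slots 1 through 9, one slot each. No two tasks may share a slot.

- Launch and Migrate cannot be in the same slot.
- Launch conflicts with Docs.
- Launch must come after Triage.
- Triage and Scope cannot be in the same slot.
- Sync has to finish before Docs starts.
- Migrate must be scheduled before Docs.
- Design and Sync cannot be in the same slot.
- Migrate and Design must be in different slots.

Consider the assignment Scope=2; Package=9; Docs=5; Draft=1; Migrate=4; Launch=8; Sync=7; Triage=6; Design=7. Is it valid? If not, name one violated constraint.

Invalid. Design and Sync cannot be in the same slot.

Launch and Migrate cannot be in the same slot — holds.
Sync has to finish before Docs starts — violated.
Triage and Scope cannot be in the same slot — holds.
No two tasks may share a slot — violated.
Migrate must be scheduled before Docs — holds.
Migrate and Design must be in different slots — holds.
Design and Sync cannot be in the same slot — violated.
Launch conflicts with Docs — holds.
Launch must come after Triage — holds.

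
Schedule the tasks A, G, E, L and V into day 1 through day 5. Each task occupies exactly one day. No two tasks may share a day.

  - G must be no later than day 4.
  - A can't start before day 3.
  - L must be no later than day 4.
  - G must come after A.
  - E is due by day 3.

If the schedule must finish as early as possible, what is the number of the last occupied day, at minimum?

The precedence chain requires at least 2 distinct days.
With at most 1 per day and 5 tasks, at least 5 days are needed.
Propagating the time windows through the other constraints, G can't land before day 4, so the schedule must run through at least day 4.
5 works (last occupied day: day 5): for example E -> day 1, L -> day 2, V -> day 5, G -> day 4, A -> day 3.

5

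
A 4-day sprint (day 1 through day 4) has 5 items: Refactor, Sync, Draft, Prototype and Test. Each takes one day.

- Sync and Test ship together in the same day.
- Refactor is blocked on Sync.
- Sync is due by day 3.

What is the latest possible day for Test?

Test must be in the same day as Sync, which can't be after day 3, so Test is at most day 3.
Test at day 3 is achievable: Prototype in day 1, Test in day 3, Draft in day 1, Refactor in day 4, Sync in day 3.

day 3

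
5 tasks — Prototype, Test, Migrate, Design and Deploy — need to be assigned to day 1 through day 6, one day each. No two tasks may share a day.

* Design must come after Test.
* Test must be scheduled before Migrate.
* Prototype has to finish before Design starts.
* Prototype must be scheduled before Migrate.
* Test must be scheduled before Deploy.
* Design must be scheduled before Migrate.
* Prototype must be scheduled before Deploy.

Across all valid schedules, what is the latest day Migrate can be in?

Precedence pushes Migrate to at least day 3.
Migrate at day 6 is achievable: Prototype -> day 1, Migrate -> day 6, Test -> day 2, Deploy -> day 4, Design -> day 3.

day 6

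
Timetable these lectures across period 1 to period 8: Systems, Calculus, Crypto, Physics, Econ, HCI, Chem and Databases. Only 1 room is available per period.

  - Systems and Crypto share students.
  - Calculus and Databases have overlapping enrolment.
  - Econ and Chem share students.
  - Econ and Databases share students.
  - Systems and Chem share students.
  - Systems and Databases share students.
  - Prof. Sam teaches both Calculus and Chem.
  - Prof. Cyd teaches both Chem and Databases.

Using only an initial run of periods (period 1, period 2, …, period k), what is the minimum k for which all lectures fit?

8 periods

With at most 1 per period and 8 lectures, at least 8 periods are needed.
8 works (last occupied period: period 8): for example Crypto -> period 3; Econ -> period 5; Databases -> period 8; HCI -> period 6; Systems -> period 1; Chem -> period 7; Physics -> period 4; Calculus -> period 2.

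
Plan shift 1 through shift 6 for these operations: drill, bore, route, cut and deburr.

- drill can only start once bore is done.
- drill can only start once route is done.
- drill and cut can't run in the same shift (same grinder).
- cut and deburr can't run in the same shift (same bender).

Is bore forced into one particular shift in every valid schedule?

No

bore can be shift 1 (e.g. deburr in shift 2, cut in shift 1, bore in shift 1, drill in shift 2, route in shift 1) or shift 2 (e.g. drill in shift 3; deburr in shift 2; cut in shift 1; bore in shift 2; route in shift 1).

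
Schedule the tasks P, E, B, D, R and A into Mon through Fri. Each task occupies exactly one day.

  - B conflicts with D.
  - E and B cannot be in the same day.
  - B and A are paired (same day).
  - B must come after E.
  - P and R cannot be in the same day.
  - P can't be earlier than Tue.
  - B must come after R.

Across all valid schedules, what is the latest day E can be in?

Downstream work caps E at Thu.
E at Thu is achievable: A=Fri, B=Fri, P=Tue, E=Thu, D=Mon, R=Mon.

Thu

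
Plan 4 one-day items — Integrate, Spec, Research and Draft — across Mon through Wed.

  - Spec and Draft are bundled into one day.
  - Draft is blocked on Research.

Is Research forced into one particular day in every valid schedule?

Research can be Mon (e.g. Research=Mon, Spec=Tue, Draft=Tue, Integrate=Mon) or Tue (e.g. Integrate -> Mon; Research -> Tue; Draft -> Wed; Spec -> Wed).

No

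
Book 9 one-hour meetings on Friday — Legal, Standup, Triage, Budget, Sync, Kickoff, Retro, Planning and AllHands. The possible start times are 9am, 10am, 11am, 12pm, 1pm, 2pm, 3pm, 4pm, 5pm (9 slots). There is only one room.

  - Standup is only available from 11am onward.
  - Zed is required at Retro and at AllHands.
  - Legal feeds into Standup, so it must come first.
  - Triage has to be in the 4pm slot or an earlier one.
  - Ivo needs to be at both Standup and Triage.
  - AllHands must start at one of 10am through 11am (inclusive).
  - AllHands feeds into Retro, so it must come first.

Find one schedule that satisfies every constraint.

Legal=9am, Budget=2pm, Sync=3pm, Retro=1pm, AllHands=10am, Triage=12pm, Standup=11am, Kickoff=4pm, Planning=5pm

Checking: Legal(9am) before Standup(11am); AllHands(10am) before Retro(1pm); Standup(11am) != Triage(12pm); Retro(1pm) != AllHands(10am); Standup=11am in [11am,5pm]; Triage=12pm in [9am,4pm]; AllHands=10am in [10am,11am]; max 1 per slot (cap 1).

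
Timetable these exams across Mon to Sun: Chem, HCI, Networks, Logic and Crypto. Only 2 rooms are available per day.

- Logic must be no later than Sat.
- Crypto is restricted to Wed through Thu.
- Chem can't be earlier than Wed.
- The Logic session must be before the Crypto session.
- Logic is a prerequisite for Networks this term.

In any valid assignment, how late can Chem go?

Sun

Chem is available from Wed.
Chem at Sun is achievable: HCI -> Mon; Networks -> Tue; Logic -> Mon; Chem -> Sun; Crypto -> Wed.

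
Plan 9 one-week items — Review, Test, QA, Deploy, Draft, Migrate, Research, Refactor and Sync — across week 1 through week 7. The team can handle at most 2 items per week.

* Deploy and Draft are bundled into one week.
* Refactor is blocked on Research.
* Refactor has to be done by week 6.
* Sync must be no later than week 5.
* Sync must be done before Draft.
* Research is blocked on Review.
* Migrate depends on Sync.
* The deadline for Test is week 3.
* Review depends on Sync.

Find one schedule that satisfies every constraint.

Review -> week 2, QA -> week 3, Migrate -> week 2, Research -> week 3, Deploy -> week 5, Sync -> week 1, Refactor -> week 4, Draft -> week 5, Test -> week 1

Checking: Sync(week 1) before Review(week 2); Sync(week 1) before Migrate(week 2); Review(week 2) before Research(week 3); Sync(week 1) before Draft(week 5); Research(week 3) before Refactor(week 4); Deploy = Draft = week 5; Sync=week 1 in [week 1,week 5]; Test=week 1 in [week 1,week 3]; Refactor=week 4 in [week 1,week 6]; max 2 per week (cap 2).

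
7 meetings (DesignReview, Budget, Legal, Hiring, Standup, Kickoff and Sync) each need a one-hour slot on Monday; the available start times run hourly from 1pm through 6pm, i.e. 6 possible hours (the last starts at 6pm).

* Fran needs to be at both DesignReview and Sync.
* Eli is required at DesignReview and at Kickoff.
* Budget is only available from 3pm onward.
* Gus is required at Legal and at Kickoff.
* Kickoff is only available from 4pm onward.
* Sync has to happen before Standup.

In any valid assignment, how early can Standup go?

2pm

Precedence pushes Standup to at least 2pm.
Standup at 2pm is achievable: Legal in 1pm, Standup in 2pm, Sync in 1pm, Budget in 3pm, DesignReview in 2pm, Kickoff in 4pm, Hiring in 1pm.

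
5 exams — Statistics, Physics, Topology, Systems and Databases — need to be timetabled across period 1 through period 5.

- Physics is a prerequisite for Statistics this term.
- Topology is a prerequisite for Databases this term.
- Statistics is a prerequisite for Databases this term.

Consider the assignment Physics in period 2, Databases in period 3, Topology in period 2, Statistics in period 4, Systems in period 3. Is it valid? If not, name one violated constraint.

No. Statistics is a prerequisite for Databases this term is not satisfied.

Statistics is a prerequisite for Databases this term — violated.
Topology is a prerequisite for Databases this term — holds.
Physics is a prerequisite for Statistics this term — holds.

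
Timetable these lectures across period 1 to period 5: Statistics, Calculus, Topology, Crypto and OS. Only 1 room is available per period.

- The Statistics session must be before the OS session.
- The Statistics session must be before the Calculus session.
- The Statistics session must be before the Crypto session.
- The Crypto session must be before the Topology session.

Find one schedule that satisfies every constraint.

Calculus in period 3; OS in period 5; Topology in period 4; Statistics in period 1; Crypto in period 2

Checking: Statistics(period 1) before OS(period 5); Crypto(period 2) before Topology(period 4); Statistics(period 1) before Crypto(period 2); Statistics(period 1) before Calculus(period 3); max 1 per period (cap 1).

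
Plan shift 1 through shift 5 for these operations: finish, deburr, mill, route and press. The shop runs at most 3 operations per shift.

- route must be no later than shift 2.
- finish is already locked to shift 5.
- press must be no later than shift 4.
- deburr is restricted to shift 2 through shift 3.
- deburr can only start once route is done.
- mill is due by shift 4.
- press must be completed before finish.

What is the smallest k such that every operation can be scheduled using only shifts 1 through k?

The precedence chain requires at least 2 distinct shifts.
With at most 3 per shift and 5 operations, at least 2 shifts are needed.
finish can't be placed before shift 5, so the schedule must run through at least shift 5.
5 works (last occupied shift: shift 5): for example deburr in shift 2, finish in shift 5, mill in shift 1, press in shift 1, route in shift 1.

5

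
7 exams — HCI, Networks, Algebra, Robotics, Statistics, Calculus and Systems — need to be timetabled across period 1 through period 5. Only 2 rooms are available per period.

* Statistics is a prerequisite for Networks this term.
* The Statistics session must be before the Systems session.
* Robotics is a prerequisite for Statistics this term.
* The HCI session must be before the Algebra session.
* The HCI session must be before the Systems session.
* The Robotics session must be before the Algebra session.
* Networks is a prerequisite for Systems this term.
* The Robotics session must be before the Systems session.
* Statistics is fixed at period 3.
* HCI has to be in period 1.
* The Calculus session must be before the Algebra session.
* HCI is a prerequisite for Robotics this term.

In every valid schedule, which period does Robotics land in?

period 2

HCI is fixed at period 1 and must come before Robotics, so Robotics is at least period 2.
Statistics is fixed at period 3 and must come after Robotics, so Robotics is at most period 2.
So Robotics must be period 2.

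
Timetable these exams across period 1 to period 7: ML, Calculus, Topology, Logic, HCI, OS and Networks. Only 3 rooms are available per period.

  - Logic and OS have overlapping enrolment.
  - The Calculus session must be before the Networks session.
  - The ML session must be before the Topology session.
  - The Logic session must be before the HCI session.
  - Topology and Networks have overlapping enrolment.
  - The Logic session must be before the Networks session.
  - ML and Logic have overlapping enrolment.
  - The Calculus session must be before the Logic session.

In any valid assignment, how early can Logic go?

Precedence pushes Logic to at least period 2; downstream work caps Logic at period 6.
Logic at period 2 is achievable: ML in period 1; Topology in period 2; Calculus in period 1; OS in period 1; Networks in period 3; Logic in period 2; HCI in period 3.

period 2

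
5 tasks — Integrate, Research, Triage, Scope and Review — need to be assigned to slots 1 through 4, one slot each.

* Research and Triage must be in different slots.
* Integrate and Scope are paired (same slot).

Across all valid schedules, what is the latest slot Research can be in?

4

Research at 4 is achievable: Scope -> 1, Triage -> 1, Review -> 1, Integrate -> 1, Research -> 4.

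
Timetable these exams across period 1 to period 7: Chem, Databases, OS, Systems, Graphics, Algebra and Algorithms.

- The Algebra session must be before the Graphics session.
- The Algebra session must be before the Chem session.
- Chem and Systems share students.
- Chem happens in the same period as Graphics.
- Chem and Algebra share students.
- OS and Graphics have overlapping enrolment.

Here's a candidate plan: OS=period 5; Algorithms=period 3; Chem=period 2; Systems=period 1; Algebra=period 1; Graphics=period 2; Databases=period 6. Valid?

Yes, all constraints hold

Chem happens in the same period as Graphics — holds.
OS and Graphics have overlapping enrolment — holds.
Chem and Algebra share students — holds.
The Algebra session must be before the Graphics session — holds.
Chem and Systems share students — holds.
The Algebra session must be before the Chem session — holds.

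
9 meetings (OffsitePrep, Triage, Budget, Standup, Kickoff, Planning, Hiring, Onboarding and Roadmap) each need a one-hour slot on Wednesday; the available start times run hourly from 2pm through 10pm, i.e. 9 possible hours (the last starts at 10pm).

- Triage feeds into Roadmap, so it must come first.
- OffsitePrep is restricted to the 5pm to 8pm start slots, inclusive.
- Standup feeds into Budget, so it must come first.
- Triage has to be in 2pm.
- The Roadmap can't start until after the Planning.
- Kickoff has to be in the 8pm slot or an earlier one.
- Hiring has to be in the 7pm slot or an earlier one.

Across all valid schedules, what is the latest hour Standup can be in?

Downstream work caps Standup at 9pm.
Standup at 9pm is achievable: Roadmap=3pm, Planning=2pm, Onboarding=2pm, Standup=9pm, Budget=10pm, Triage=2pm, Kickoff=2pm, OffsitePrep=5pm, Hiring=2pm.

9pm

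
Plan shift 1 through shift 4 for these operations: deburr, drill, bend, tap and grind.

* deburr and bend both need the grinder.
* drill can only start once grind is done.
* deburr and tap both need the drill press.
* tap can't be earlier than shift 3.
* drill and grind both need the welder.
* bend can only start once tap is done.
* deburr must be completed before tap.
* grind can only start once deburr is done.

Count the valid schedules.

Enumerating: bend -> shift 4, drill -> shift 3, deburr -> shift 1, grind -> shift 2, tap -> shift 3 | grind in shift 2, tap in shift 3, bend in shift 4, deburr in shift 1, drill in shift 4 | bend -> shift 4; tap -> shift 3; drill -> shift 4; deburr -> shift 1; grind -> shift 3 | drill=shift 4, grind=shift 3, bend=shift 4, deburr=shift 2, tap=shift 3.

4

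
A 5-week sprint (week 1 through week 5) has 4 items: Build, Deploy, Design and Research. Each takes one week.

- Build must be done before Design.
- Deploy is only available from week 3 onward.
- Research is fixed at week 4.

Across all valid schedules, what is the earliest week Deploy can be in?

Deploy is available from week 3.
Deploy at week 3 is achievable: Design in week 2, Research in week 4, Build in week 1, Deploy in week 3.

week 3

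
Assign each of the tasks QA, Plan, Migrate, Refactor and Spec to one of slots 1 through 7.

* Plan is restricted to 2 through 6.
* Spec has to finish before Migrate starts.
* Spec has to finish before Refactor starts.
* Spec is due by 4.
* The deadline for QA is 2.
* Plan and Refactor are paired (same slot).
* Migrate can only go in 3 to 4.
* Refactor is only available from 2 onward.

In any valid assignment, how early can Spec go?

1

Spec's own window allows nothing later than 4; downstream work caps Spec at 3.
Spec at 1 is achievable: Spec=1; Plan=2; Refactor=2; QA=1; Migrate=3.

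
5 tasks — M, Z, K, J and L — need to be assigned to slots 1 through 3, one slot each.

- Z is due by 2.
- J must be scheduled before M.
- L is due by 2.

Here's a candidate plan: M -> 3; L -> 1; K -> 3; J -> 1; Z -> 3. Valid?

J must be scheduled before M — holds.
L is due by 2 — holds.
Z is due by 2 — violated.

No — it violates: Z is due by 2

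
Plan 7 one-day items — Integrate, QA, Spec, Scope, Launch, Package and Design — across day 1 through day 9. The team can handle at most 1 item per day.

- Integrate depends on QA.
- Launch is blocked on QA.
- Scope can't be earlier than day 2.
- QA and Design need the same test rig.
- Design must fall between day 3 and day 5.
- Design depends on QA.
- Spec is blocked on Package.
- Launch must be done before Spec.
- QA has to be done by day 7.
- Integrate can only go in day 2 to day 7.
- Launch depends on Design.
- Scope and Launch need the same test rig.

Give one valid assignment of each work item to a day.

Design in day 3; Scope in day 4; QA in day 1; Integrate in day 2; Launch in day 5; Spec in day 7; Package in day 6

Checking: Launch(day 5) before Spec(day 7); Design(day 3) before Launch(day 5); QA(day 1) before Integrate(day 2); Package(day 6) before Spec(day 7); QA(day 1) before Design(day 3); QA(day 1) before Launch(day 5); QA(day 1) != Design(day 3); Scope(day 4) != Launch(day 5); Integrate=day 2 in [day 2,day 7]; Scope=day 4 in [day 2,day 9]; QA=day 1 in [day 1,day 7]; Design=day 3 in [day 3,day 5]; max 1 per day (cap 1).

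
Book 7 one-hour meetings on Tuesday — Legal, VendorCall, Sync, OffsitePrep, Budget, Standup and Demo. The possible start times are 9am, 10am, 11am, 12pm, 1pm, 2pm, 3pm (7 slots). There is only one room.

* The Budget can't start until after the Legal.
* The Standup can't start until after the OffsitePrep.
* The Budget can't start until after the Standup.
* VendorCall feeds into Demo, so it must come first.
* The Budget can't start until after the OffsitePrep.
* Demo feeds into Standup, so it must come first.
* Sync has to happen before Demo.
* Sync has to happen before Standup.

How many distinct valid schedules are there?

48

Splitting on VendorCall: it can be 9am (15), 10am (15), 11am (12), 12pm (6). Listing each branch's schedules as (Legal, Sync, OffsitePrep, Budget, Standup, Demo):
VendorCall=9am: (10am,11am,12pm,3pm,2pm,1pm) (10am,11am,1pm,3pm,2pm,12pm) (10am,12pm,11am,3pm,2pm,1pm) (11am,10am,12pm,3pm,2pm,1pm) (11am,10am,1pm,3pm,2pm,12pm) (11am,12pm,10am,3pm,2pm,1pm) (12pm,10am,11am,3pm,2pm,1pm) (12pm,10am,1pm,3pm,2pm,11am) (12pm,11am,10am,3pm,2pm,1pm) (1pm,10am,11am,3pm,2pm,12pm) (1pm,10am,12pm,3pm,2pm,11am) (1pm,11am,10am,3pm,2pm,12pm) (2pm,10am,11am,3pm,1pm,12pm) (2pm,10am,12pm,3pm,1pm,11am) (2pm,11am,10am,3pm,1pm,12pm) — 15.
VendorCall=10am: (9am,11am,12pm,3pm,2pm,1pm) (9am,11am,1pm,3pm,2pm,12pm) (9am,12pm,11am,3pm,2pm,1pm) (11am,9am,12pm,3pm,2pm,1pm) (11am,9am,1pm,3pm,2pm,12pm) (11am,12pm,9am,3pm,2pm,1pm) (12pm,9am,11am,3pm,2pm,1pm) (12pm,9am,1pm,3pm,2pm,11am) (12pm,11am,9am,3pm,2pm,1pm) (1pm,9am,11am,3pm,2pm,12pm) (1pm,9am,12pm,3pm,2pm,11am) (1pm,11am,9am,3pm,2pm,12pm) (2pm,9am,11am,3pm,1pm,12pm) (2pm,9am,12pm,3pm,1pm,11am) (2pm,11am,9am,3pm,1pm,12pm) — 15.
VendorCall=11am: (9am,10am,12pm,3pm,2pm,1pm) (9am,10am,1pm,3pm,2pm,12pm) (9am,12pm,10am,3pm,2pm,1pm) (10am,9am,12pm,3pm,2pm,1pm) (10am,9am,1pm,3pm,2pm,12pm) (10am,12pm,9am,3pm,2pm,1pm) (12pm,9am,10am,3pm,2pm,1pm) (12pm,10am,9am,3pm,2pm,1pm) (1pm,9am,10am,3pm,2pm,12pm) (1pm,10am,9am,3pm,2pm,12pm) (2pm,9am,10am,3pm,1pm,12pm) (2pm,10am,9am,3pm,1pm,12pm) — 12.
VendorCall=12pm: (9am,10am,11am,3pm,2pm,1pm) (9am,11am,10am,3pm,2pm,1pm) (10am,9am,11am,3pm,2pm,1pm) (10am,11am,9am,3pm,2pm,1pm) (11am,9am,10am,3pm,2pm,1pm) (11am,10am,9am,3pm,2pm,1pm) — 6.
Summing: 15 + 15 + 12 + 6 = 48.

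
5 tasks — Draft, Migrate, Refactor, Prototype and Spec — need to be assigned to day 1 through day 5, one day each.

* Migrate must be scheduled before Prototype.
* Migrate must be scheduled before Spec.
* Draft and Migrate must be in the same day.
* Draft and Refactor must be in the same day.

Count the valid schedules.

Splitting on Draft: it can be day 1 (16), day 2 (9), day 3 (4), day 4 (1). Listing each branch's schedules as (Migrate, Refactor, Prototype, Spec) by day number:
Draft=day 1: (1,1,2,2) (1,1,2,3) (1,1,2,4) (1,1,2,5) (1,1,3,2) (1,1,3,3) (1,1,3,4) (1,1,3,5) (1,1,4,2) (1,1,4,3) (1,1,4,4) (1,1,4,5) (1,1,5,2) (1,1,5,3) (1,1,5,4) (1,1,5,5) — 16.
Draft=day 2: (2,2,3,3) (2,2,3,4) (2,2,3,5) (2,2,4,3) (2,2,4,4) (2,2,4,5) (2,2,5,3) (2,2,5,4) (2,2,5,5) — 9.
Draft=day 3: (3,3,4,4) (3,3,4,5) (3,3,5,4) (3,3,5,5) — 4.
Draft=day 4: (4,4,5,5) — 1.
Summing: 16 + 9 + 4 + 1 = 30.

30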